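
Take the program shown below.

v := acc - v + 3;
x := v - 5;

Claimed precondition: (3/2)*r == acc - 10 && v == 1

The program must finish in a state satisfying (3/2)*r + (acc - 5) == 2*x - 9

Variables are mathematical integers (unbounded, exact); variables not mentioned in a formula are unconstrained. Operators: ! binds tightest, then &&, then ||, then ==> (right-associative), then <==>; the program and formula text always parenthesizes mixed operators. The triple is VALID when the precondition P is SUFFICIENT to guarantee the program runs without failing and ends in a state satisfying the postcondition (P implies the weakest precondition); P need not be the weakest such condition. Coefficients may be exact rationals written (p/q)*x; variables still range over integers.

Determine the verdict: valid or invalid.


Working backward. After the program, the postcondition (3/2)*r + (acc - 5) == 2*x - 9 must hold; in canonical form it is acc + (3/2)*r == 2*x - 4.
Before x := v - 5: acc + (3/2)*r == 2*v - 14
Before v := acc - v + 3: (3/2)*r + 2*v == acc - 8
The weakest precondition is (3/2)*r + 2*v == acc - 8.
Check whether (3/2)*r == acc - 10 && v == 1 implies it.
Every state satisfying the precondition satisfies the weakest precondition: the implication holds.
Answer: valid


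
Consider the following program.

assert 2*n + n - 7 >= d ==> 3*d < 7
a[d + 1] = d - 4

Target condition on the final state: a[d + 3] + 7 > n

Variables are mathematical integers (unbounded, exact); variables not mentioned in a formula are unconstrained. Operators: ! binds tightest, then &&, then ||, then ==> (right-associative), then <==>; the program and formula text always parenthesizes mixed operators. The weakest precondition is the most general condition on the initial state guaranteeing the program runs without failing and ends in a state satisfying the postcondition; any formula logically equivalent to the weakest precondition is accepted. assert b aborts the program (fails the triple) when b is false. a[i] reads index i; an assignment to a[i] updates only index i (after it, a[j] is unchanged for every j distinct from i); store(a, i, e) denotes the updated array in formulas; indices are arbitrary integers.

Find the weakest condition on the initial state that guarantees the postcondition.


Working backward. After the program, the postcondition a[d + 3] + 7 > n must hold; in canonical form it is a[d + 3] > n - 7.
Before a[d + 1] := d - 4: store(a, d + 1, d - 4)[d + 3] > n - 7
Before assert 2*n + n - 7 >= d ==> 3*d < 7: (3*n >= d + 7 ==> 3*d < 7) && store(a, d + 1, d - 4)[d + 3] > n - 7
Answer: WP = (3*n >= d + 7 ==> 3*d < 7) && store(a, d + 1, d - 4)[d + 3] > n - 7


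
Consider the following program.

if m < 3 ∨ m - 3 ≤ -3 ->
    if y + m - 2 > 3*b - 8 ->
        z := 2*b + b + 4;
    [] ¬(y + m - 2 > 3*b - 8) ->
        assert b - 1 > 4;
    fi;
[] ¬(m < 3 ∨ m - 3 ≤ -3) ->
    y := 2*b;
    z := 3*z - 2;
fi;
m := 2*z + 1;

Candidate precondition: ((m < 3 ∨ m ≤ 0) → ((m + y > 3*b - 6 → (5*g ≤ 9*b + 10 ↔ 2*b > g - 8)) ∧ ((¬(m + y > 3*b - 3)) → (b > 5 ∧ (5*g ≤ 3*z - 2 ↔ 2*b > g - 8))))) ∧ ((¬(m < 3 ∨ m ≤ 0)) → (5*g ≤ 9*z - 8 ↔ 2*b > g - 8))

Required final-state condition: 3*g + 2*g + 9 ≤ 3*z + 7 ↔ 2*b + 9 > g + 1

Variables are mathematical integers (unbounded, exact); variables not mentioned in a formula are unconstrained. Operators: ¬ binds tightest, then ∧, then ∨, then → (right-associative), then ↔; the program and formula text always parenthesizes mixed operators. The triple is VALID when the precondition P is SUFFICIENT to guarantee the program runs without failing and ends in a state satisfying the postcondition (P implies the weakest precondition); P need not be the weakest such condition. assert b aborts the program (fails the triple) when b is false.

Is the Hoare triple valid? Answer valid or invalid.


Working backward. After the program, the postcondition 3*g + 2*g + 9 ≤ 3*z + 7 ↔ 2*b + 9 > g + 1 must hold; in canonical form it is 5*g ≤ 3*z - 2 ↔ 2*b > g - 8.
Before m := 2*z + 1: 5*g ≤ 3*z - 2 ↔ 2*b > g - 8
Then branch requires (m + y > 3*b - 6 → (5*g ≤ 9*b + 10 ↔ 2*b > g - 8)) ∧ ((¬(m + y > 3*b - 6)) → (b > 5 ∧ (5*g ≤ 3*z - 2 ↔ 2*b > g - 8))); else branch requires 5*g ≤ 9*z - 8 ↔ 2*b > g - 8.
Before the if: ((m < 3 ∨ m ≤ 0) → ((m + y > 3*b - 6 → (5*g ≤ 9*b + 10 ↔ 2*b > g - 8)) ∧ ((¬(m + y > 3*b - 6)) → (b > 5 ∧ (5*g ≤ 3*z - 2 ↔ 2*b > g - 8))))) ∧ ((¬(m < 3 ∨ m ≤ 0)) → (5*g ≤ 9*z - 8 ↔ 2*b > g - 8))
The weakest precondition is ((m < 3 ∨ m ≤ 0) → ((m + y > 3*b - 6 → (5*g ≤ 9*b + 10 ↔ 2*b > g - 8)) ∧ ((¬(m + y > 3*b - 6)) → (b > 5 ∧ (5*g ≤ 3*z - 2 ↔ 2*b > g - 8))))) ∧ ((¬(m < 3 ∨ m ≤ 0)) → (5*g ≤ 9*z - 8 ↔ 2*b > g - 8)).
Check whether ((m < 3 ∨ m ≤ 0) → ((m + y > 3*b - 6 → (5*g ≤ 9*b + 10 ↔ 2*b > g - 8)) ∧ ((¬(m + y > 3*b - 3)) → (b > 5 ∧ (5*g ≤ 3*z - 2 ↔ 2*b > g - 8))))) ∧ ((¬(m < 3 ∨ m ≤ 0)) → (5*g ≤ 9*z - 8 ↔ 2*b > g - 8)) implies it.
Every state satisfying the precondition satisfies the weakest precondition: the implication holds.
Answer: valid


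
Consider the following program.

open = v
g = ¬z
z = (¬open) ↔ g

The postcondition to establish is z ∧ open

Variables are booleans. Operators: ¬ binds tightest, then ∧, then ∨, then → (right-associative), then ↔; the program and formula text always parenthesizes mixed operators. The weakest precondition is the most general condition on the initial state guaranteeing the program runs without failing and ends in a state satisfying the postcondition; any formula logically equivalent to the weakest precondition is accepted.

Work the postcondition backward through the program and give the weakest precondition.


Working backward. After the program, z ∧ open must hold.
Before z := (¬open) ↔ g: ((¬open) ↔ g) ∧ open
Before g := ¬z: ((¬open) ↔ (¬z)) ∧ open
Before open := v: ((¬v) ↔ (¬z)) ∧ v
Answer: WP = ((¬v) ↔ (¬z)) ∧ v


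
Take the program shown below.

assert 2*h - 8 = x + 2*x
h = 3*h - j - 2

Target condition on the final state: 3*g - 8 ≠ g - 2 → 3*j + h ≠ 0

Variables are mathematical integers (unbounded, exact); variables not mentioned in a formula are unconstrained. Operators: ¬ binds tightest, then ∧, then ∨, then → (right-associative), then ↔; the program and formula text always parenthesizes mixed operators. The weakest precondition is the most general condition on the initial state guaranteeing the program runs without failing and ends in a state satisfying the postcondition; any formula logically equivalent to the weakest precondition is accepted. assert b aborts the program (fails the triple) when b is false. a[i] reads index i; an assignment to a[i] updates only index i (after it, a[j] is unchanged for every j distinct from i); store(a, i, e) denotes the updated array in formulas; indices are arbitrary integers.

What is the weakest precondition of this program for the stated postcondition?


Working backward. After the program, the postcondition 3*g - 8 ≠ g - 2 → 3*j + h ≠ 0 must hold; in canonical form it is 2*g ≠ 6 → h + 3*j ≠ 0.
Before h := 3*h - j - 2: 2*g ≠ 6 → 3*h + 2*j ≠ 2
Before assert 2*h - 8 = x + 2*x: 2*h = 3*x + 8 ∧ (2*g ≠ 6 → 3*h + 2*j ≠ 2)
Answer: WP = 2*h = 3*x + 8 ∧ (2*g ≠ 6 → 3*h + 2*j ≠ 2)


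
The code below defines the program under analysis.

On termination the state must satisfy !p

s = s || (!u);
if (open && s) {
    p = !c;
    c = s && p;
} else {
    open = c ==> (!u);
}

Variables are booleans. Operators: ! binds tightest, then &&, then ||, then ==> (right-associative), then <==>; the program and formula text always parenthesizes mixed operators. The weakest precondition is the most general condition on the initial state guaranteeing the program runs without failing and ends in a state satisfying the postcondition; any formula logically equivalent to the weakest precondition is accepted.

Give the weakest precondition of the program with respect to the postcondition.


Working backward. After the program, !p must hold.
Then branch requires c; else branch requires !p.
Before the if: ((open && s) ==> c) && ((!(open && s)) ==> (!p))
Before s := s || (!u): ((open && (s || (!u))) ==> c) && ((!(open && (s || (!u)))) ==> (!p))
Answer: WP = ((open && (s || (!u))) ==> c) && ((!(open && (s || (!u)))) ==> (!p))


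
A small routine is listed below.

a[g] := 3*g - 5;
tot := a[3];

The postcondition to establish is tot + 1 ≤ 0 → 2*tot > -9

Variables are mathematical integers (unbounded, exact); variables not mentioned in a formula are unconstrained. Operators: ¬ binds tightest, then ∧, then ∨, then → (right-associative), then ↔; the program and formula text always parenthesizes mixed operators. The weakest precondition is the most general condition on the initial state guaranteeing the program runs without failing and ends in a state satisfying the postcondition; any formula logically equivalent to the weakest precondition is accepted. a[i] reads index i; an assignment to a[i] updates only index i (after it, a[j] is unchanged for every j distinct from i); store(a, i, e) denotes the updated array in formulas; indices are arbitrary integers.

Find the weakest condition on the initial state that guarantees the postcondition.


Working backward. After the program, the postcondition tot + 1 ≤ 0 → 2*tot > -9 must hold; in canonical form it is tot ≤ -1 → 2*tot > -9.
Before tot := a[3]: a[3] ≤ -1 → 2*a[3] > -9
Before a[g] := 3*g - 5: store(a, g, 3*g - 5)[3] ≤ -1 → 2*store(a, g, 3*g - 5)[3] > -9
Answer: WP = store(a, g, 3*g - 5)[3] ≤ -1 → 2*store(a, g, 3*g - 5)[3] > -9


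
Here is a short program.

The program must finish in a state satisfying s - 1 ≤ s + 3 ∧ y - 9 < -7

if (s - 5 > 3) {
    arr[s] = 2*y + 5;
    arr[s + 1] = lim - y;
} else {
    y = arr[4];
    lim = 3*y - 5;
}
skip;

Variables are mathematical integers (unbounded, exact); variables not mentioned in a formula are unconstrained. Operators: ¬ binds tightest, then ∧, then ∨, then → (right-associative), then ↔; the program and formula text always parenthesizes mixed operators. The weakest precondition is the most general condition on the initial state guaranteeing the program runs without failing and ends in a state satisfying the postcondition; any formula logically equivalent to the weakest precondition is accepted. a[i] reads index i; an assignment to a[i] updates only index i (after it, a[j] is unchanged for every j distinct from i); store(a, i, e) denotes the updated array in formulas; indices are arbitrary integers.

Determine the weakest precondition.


Working backward. After the program, the postcondition s - 1 ≤ s + 3 ∧ y - 9 < -7 must hold; in canonical form it is y < 2.
Before skip: y < 2
Then branch requires y < 2; else branch requires arr[4] < 2.
Before the if: (s > 8 → y < 2) ∧ ((¬(s > 8)) → arr[4] < 2)
Answer: WP = (s > 8 → y < 2) ∧ ((¬(s > 8)) → arr[4] < 2)


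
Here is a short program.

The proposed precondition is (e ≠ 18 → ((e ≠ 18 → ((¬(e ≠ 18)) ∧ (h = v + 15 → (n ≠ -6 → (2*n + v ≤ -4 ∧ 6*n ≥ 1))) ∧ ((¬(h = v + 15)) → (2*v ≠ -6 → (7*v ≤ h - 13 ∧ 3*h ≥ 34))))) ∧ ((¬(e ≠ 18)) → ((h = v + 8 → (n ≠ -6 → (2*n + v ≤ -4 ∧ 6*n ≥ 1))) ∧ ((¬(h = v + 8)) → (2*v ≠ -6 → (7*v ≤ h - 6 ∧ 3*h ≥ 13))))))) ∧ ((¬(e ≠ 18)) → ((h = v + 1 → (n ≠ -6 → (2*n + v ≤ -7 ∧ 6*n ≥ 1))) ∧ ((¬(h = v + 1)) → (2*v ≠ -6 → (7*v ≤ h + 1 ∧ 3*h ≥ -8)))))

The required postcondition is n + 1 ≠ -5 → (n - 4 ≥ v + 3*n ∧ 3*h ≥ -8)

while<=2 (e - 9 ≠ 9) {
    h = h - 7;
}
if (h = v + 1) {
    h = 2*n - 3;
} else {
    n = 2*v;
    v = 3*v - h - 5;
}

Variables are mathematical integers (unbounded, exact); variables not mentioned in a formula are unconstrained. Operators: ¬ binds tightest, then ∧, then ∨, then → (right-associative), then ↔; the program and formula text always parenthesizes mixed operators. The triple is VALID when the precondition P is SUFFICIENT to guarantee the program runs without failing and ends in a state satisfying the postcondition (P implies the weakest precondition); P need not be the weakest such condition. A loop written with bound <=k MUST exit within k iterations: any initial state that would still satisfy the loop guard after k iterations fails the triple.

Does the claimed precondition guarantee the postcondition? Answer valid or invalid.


Working backward. After the program, the postcondition n + 1 ≠ -5 → (n - 4 ≥ v + 3*n ∧ 3*h ≥ -8) must hold; in canonical form it is n ≠ -6 → (2*n + v ≤ -4 ∧ 3*h ≥ -8).
Then branch requires n ≠ -6 → (2*n + v ≤ -4 ∧ 6*n ≥ 1); else branch requires 2*v ≠ -6 → (7*v ≤ h + 1 ∧ 3*h ≥ -8).
Before the if: (h = v + 1 → (n ≠ -6 → (2*n + v ≤ -4 ∧ 6*n ≥ 1))) ∧ ((¬(h = v + 1)) → (2*v ≠ -6 → (7*v ≤ h + 1 ∧ 3*h ≥ -8)))
Before the loop (bound <=2), unroll the exhaustion recursion (WP_0 = exit-now case; WP_j = one more guarded iteration, up to j = 2):
  WP_0: (¬(e ≠ 18)) ∧ (h = v + 1 → (n ≠ -6 → (2*n + v ≤ -4 ∧ 6*n ≥ 1))) ∧ ((¬(h = v + 1)) → (2*v ≠ -6 → (7*v ≤ h + 1 ∧ 3*h ≥ -8)))
  WP_1: (e ≠ 18 → ((¬(e ≠ 18)) ∧ (h = v + 8 → (n ≠ -6 → (2*n + v ≤ -4 ∧ 6*n ≥ 1))) ∧ ((¬(h = v + 8)) → (2*v ≠ -6 → (7*v ≤ h - 6 ∧ 3*h ≥ 13))))) ∧ ((¬(e ≠ 18)) → ((h = v + 1 → (n ≠ -6 → (2*n + v ≤ -4 ∧ 6*n ≥ 1))) ∧ ((¬(h = v + 1)) → (2*v ≠ -6 → (7*v ≤ h + 1 ∧ 3*h ≥ -8)))))
  WP_2: (e ≠ 18 → ((e ≠ 18 → ((¬(e ≠ 18)) ∧ (h = v + 15 → (n ≠ -6 → (2*n + v ≤ -4 ∧ 6*n ≥ 1))) ∧ ((¬(h = v + 15)) → (2*v ≠ -6 → (7*v ≤ h - 13 ∧ 3*h ≥ 34))))) ∧ ((¬(e ≠ 18)) → ((h = v + 8 → (n ≠ -6 → (2*n + v ≤ -4 ∧ 6*n ≥ 1))) ∧ ((¬(h = v + 8)) → (2*v ≠ -6 → (7*v ≤ h - 6 ∧ 3*h ≥ 13))))))) ∧ ((¬(e ≠ 18)) → ((h = v + 1 → (n ≠ -6 → (2*n + v ≤ -4 ∧ 6*n ≥ 1))) ∧ ((¬(h = v + 1)) → (2*v ≠ -6 → (7*v ≤ h + 1 ∧ 3*h ≥ -8)))))
So before the loop: (e ≠ 18 → ((e ≠ 18 → ((¬(e ≠ 18)) ∧ (h = v + 15 → (n ≠ -6 → (2*n + v ≤ -4 ∧ 6*n ≥ 1))) ∧ ((¬(h = v + 15)) → (2*v ≠ -6 → (7*v ≤ h - 13 ∧ 3*h ≥ 34))))) ∧ ((¬(e ≠ 18)) → ((h = v + 8 → (n ≠ -6 → (2*n + v ≤ -4 ∧ 6*n ≥ 1))) ∧ ((¬(h = v + 8)) → (2*v ≠ -6 → (7*v ≤ h - 6 ∧ 3*h ≥ 13))))))) ∧ ((¬(e ≠ 18)) → ((h = v + 1 → (n ≠ -6 → (2*n + v ≤ -4 ∧ 6*n ≥ 1))) ∧ ((¬(h = v + 1)) → (2*v ≠ -6 → (7*v ≤ h + 1 ∧ 3*h ≥ -8)))))
The weakest precondition is (e ≠ 18 → ((e ≠ 18 → ((¬(e ≠ 18)) ∧ (h = v + 15 → (n ≠ -6 → (2*n + v ≤ -4 ∧ 6*n ≥ 1))) ∧ ((¬(h = v + 15)) → (2*v ≠ -6 → (7*v ≤ h - 13 ∧ 3*h ≥ 34))))) ∧ ((¬(e ≠ 18)) → ((h = v + 8 → (n ≠ -6 → (2*n + v ≤ -4 ∧ 6*n ≥ 1))) ∧ ((¬(h = v + 8)) → (2*v ≠ -6 → (7*v ≤ h - 6 ∧ 3*h ≥ 13))))))) ∧ ((¬(e ≠ 18)) → ((h = v + 1 → (n ≠ -6 → (2*n + v ≤ -4 ∧ 6*n ≥ 1))) ∧ ((¬(h = v + 1)) → (2*v ≠ -6 → (7*v ≤ h + 1 ∧ 3*h ≥ -8))))).
Check whether (e ≠ 18 → ((e ≠ 18 → ((¬(e ≠ 18)) ∧ (h = v + 15 → (n ≠ -6 → (2*n + v ≤ -4 ∧ 6*n ≥ 1))) ∧ ((¬(h = v + 15)) → (2*v ≠ -6 → (7*v ≤ h - 13 ∧ 3*h ≥ 34))))) ∧ ((¬(e ≠ 18)) → ((h = v + 8 → (n ≠ -6 → (2*n + v ≤ -4 ∧ 6*n ≥ 1))) ∧ ((¬(h = v + 8)) → (2*v ≠ -6 → (7*v ≤ h - 6 ∧ 3*h ≥ 13))))))) ∧ ((¬(e ≠ 18)) → ((h = v + 1 → (n ≠ -6 → (2*n + v ≤ -7 ∧ 6*n ≥ 1))) ∧ ((¬(h = v + 1)) → (2*v ≠ -6 → (7*v ≤ h + 1 ∧ 3*h ≥ -8))))) implies it.
Every state satisfying the precondition satisfies the weakest precondition: the implication holds.
Answer: valid


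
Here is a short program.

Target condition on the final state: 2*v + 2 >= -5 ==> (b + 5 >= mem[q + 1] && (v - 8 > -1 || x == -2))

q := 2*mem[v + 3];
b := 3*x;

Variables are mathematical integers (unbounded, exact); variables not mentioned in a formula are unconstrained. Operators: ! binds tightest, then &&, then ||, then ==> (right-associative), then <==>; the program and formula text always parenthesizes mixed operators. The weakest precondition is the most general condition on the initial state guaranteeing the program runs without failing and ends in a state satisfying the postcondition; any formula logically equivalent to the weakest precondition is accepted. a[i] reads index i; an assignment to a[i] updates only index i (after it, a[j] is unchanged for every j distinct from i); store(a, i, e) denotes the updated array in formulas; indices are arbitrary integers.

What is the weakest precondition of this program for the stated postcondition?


Working backward. After the program, the postcondition 2*v + 2 >= -5 ==> (b + 5 >= mem[q + 1] && (v - 8 > -1 || x == -2)) must hold; in canonical form it is 2*v >= -7 ==> (b >= mem[q + 1] - 5 && (v > 7 || x == -2)).
Before b := 3*x: 2*v >= -7 ==> (3*x >= mem[q + 1] - 5 && (v > 7 || x == -2))
Before q := 2*mem[v + 3]: 2*v >= -7 ==> (3*x >= mem[2*mem[v + 3] + 1] - 5 && (v > 7 || x == -2))
Answer: WP = 2*v >= -7 ==> (3*x >= mem[2*mem[v + 3] + 1] - 5 && (v > 7 || x == -2))


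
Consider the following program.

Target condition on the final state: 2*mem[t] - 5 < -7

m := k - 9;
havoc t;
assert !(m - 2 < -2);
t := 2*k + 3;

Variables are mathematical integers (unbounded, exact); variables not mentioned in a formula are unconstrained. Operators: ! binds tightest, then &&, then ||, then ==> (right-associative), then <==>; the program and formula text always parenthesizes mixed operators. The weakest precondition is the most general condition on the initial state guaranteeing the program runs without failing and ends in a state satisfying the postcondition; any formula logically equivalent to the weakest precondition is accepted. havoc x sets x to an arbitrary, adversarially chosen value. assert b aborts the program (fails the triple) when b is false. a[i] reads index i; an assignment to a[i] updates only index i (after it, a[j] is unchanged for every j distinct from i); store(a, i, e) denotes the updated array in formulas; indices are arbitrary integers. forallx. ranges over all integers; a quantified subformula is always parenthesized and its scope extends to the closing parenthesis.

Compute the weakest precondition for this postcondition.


Working backward. After the program, the postcondition 2*mem[t] - 5 < -7 must hold; in canonical form it is 2*mem[t] < -2.
Before t := 2*k + 3: 2*mem[2*k + 3] < -2
Before assert !(m - 2 < -2): (!(m < 0)) && 2*mem[2*k + 3] < -2
Before havoc t: (!(m < 0)) && 2*mem[2*k + 3] < -2
Before m := k - 9: (!(k < 9)) && 2*mem[2*k + 3] < -2
Answer: WP = (!(k < 9)) && 2*mem[2*k + 3] < -2


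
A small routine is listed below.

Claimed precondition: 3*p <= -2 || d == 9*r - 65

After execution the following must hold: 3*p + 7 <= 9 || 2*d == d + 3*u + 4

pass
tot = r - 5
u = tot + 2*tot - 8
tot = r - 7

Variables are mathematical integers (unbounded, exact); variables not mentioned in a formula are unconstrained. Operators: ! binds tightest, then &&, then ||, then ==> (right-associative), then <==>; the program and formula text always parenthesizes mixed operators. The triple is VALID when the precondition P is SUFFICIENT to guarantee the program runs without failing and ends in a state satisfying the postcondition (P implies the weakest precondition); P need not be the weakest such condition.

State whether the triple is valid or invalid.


Working backward. After the program, the postcondition 3*p + 7 <= 9 || 2*d == d + 3*u + 4 must hold; in canonical form it is 3*p <= 2 || d == 3*u + 4.
Before tot := r - 7: 3*p <= 2 || d == 3*u + 4
Before u := tot + 2*tot - 8: 3*p <= 2 || d == 9*tot - 20
Before tot := r - 5: 3*p <= 2 || d == 9*r - 65
Before skip: 3*p <= 2 || d == 9*r - 65
The weakest precondition is 3*p <= 2 || d == 9*r - 65.
Check whether 3*p <= -2 || d == 9*r - 65 implies it.
Every state satisfying the precondition satisfies the weakest precondition: the implication holds.
Answer: valid


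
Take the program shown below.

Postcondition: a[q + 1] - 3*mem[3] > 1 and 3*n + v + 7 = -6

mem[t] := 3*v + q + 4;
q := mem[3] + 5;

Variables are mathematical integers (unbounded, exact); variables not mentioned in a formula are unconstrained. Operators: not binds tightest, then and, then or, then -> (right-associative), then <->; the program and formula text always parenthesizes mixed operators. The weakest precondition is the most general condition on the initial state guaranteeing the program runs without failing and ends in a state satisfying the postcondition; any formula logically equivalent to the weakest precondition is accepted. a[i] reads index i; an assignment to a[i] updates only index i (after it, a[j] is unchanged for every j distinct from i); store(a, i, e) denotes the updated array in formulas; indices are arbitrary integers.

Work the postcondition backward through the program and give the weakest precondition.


Working backward. After the program, the postcondition a[q + 1] - 3*mem[3] > 1 and 3*n + v + 7 = -6 must hold; in canonical form it is a[q + 1] > 3*mem[3] + 1 and 3*n + v = -13.
Before q := mem[3] + 5: a[mem[3] + 6] > 3*mem[3] + 1 and 3*n + v = -13
Before mem[t] := 3*v + q + 4: a[store(mem, t, q + 3*v + 4)[3] + 6] > 3*store(mem, t, q + 3*v + 4)[3] + 1 and 3*n + v = -13
Answer: WP = a[store(mem, t, q + 3*v + 4)[3] + 6] > 3*store(mem, t, q + 3*v + 4)[3] + 1 and 3*n + v = -13


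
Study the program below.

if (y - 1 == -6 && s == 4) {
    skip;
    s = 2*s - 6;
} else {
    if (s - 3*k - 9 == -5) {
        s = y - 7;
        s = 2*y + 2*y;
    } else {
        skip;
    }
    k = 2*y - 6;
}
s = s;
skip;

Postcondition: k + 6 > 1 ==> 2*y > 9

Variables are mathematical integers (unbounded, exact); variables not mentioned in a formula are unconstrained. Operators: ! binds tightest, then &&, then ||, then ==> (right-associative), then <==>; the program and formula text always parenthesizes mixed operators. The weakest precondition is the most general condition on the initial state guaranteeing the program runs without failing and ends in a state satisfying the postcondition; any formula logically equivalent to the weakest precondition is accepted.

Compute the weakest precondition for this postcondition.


Working backward. After the program, the postcondition k + 6 > 1 ==> 2*y > 9 must hold; in canonical form it is k > -5 ==> 2*y > 9.
Before skip: k > -5 ==> 2*y > 9
Before s := s: k > -5 ==> 2*y > 9
Then branch requires k > -5 ==> 2*y > 9; else branch requires (s == 3*k + 4 ==> (2*y > 1 ==> 2*y > 9)) && ((!(s == 3*k + 4)) ==> (2*y > 1 ==> 2*y > 9)).
Before the if: ((y == -5 && s == 4) ==> (k > -5 ==> 2*y > 9)) && ((!(y == -5 && s == 4)) ==> ((s == 3*k + 4 ==> (2*y > 1 ==> 2*y > 9)) && ((!(s == 3*k + 4)) ==> (2*y > 1 ==> 2*y > 9))))
Answer: WP = ((y == -5 && s == 4) ==> (k > -5 ==> 2*y > 9)) && ((!(y == -5 && s == 4)) ==> ((s == 3*k + 4 ==> (2*y > 1 ==> 2*y > 9)) && ((!(s == 3*k + 4)) ==> (2*y > 1 ==> 2*y > 9))))


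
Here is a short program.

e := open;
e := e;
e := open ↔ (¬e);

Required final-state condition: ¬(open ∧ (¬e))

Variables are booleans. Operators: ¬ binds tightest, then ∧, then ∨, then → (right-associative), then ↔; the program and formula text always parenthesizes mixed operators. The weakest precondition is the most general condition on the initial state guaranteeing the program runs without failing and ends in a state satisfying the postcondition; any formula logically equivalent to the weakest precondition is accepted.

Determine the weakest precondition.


Working backward. After the program, ¬(open ∧ (¬e)) must hold.
Before e := open ↔ (¬e): ¬(open ∧ (¬(open ↔ (¬e))))
Before e := e: ¬(open ∧ (¬(open ↔ (¬e))))
Before e := open: ¬(open ∧ (¬(open ↔ (¬open))))
Answer: WP = ¬(open ∧ (¬(open ↔ (¬open))))


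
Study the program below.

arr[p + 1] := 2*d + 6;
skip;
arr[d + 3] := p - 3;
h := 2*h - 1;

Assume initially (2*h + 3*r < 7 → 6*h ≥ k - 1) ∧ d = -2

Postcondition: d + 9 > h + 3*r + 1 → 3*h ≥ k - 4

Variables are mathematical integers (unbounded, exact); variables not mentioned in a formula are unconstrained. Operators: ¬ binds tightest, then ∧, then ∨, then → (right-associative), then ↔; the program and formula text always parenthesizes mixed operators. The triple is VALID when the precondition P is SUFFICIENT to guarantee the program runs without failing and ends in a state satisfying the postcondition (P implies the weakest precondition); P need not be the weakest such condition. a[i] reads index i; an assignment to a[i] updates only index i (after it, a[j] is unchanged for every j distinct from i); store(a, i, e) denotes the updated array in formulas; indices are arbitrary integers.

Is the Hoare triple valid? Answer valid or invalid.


Working backward. After the program, the postcondition d + 9 > h + 3*r + 1 → 3*h ≥ k - 4 must hold; in canonical form it is d > h + 3*r - 8 → 3*h ≥ k - 4.
Before h := 2*h - 1: d > 2*h + 3*r - 9 → 6*h ≥ k - 1
Before arr[d + 3] := p - 3: d > 2*h + 3*r - 9 → 6*h ≥ k - 1
Before skip: d > 2*h + 3*r - 9 → 6*h ≥ k - 1
Before arr[p + 1] := 2*d + 6: d > 2*h + 3*r - 9 → 6*h ≥ k - 1
The weakest precondition is d > 2*h + 3*r - 9 → 6*h ≥ k - 1.
Check whether (2*h + 3*r < 7 → 6*h ≥ k - 1) ∧ d = -2 implies it.
Every state satisfying the precondition satisfies the weakest precondition: the implication holds.
Answer: valid


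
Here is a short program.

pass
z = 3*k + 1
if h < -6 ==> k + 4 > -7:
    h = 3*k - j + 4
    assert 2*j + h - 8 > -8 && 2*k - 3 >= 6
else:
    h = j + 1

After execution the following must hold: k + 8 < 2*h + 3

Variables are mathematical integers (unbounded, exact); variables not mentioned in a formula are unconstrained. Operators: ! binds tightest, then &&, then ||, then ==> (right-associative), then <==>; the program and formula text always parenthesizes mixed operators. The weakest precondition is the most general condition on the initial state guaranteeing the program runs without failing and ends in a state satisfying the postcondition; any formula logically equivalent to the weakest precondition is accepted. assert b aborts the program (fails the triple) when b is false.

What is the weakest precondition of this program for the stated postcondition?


Working backward. After the program, the postcondition k + 8 < 2*h + 3 must hold; in canonical form it is k < 2*h - 5.
Then branch requires j + 3*k > -4 && 2*k >= 9 && 2*j < 5*k + 3; else branch requires k < 2*j - 3.
Before the if: ((h < -6 ==> k > -11) ==> (j + 3*k > -4 && 2*k >= 9 && 2*j < 5*k + 3)) && ((!(h < -6 ==> k > -11)) ==> k < 2*j - 3)
Before z := 3*k + 1: ((h < -6 ==> k > -11) ==> (j + 3*k > -4 && 2*k >= 9 && 2*j < 5*k + 3)) && ((!(h < -6 ==> k > -11)) ==> k < 2*j - 3)
Before skip: ((h < -6 ==> k > -11) ==> (j + 3*k > -4 && 2*k >= 9 && 2*j < 5*k + 3)) && ((!(h < -6 ==> k > -11)) ==> k < 2*j - 3)
Answer: WP = ((h < -6 ==> k > -11) ==> (j + 3*k > -4 && 2*k >= 9 && 2*j < 5*k + 3)) && ((!(h < -6 ==> k > -11)) ==> k < 2*j - 3)


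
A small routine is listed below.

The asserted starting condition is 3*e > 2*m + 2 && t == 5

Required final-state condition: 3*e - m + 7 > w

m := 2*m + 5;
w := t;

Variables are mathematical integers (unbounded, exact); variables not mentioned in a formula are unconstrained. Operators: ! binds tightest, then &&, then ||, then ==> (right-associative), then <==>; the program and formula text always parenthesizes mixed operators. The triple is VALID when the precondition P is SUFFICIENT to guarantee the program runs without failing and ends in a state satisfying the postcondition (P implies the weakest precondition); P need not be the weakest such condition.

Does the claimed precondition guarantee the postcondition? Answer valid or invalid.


Working backward. After the program, the postcondition 3*e - m + 7 > w must hold; in canonical form it is 3*e > m + w - 7.
Before w := t: 3*e > m + t - 7
Before m := 2*m + 5: 3*e > 2*m + t - 2
The weakest precondition is 3*e > 2*m + t - 2.
Check whether 3*e > 2*m + 2 && t == 5 implies it.
Countermodel: at the initial state e = -1, m = -3, t = 5, the precondition holds but the weakest precondition fails.
Answer: invalid


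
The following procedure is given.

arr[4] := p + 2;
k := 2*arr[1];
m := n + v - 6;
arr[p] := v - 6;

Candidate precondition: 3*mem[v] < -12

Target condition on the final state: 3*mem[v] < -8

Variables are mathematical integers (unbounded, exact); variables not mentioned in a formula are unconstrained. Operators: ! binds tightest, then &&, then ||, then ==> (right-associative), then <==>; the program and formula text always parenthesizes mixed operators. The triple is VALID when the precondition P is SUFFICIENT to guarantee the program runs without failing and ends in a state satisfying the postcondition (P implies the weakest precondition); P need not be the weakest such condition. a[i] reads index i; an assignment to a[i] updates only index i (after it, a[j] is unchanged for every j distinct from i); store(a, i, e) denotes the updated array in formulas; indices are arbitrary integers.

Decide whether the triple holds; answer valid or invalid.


Working backward. After the program, 3*mem[v] < -8 must hold.
Before arr[p] := v - 6: 3*mem[v] < -8
Before m := n + v - 6: 3*mem[v] < -8
Before k := 2*arr[1]: 3*mem[v] < -8
Before arr[4] := p + 2: 3*mem[v] < -8
The weakest precondition is 3*mem[v] < -8.
Check whether 3*mem[v] < -12 implies it.
Every state satisfying the precondition satisfies the weakest precondition: the implication holds.
Answer: valid


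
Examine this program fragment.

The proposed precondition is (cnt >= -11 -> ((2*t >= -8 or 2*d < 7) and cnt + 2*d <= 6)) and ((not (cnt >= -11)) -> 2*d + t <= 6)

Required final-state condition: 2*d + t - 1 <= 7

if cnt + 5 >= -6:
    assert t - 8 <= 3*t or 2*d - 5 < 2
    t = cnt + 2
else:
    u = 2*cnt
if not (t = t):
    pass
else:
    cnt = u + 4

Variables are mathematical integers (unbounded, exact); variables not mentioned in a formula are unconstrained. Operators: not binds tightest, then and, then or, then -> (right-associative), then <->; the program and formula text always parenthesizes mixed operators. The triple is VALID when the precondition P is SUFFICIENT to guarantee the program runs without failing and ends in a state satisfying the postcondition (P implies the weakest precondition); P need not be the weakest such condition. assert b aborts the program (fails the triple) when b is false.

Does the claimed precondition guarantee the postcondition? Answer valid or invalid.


Working backward. After the program, the postcondition 2*d + t - 1 <= 7 must hold; in canonical form it is 2*d + t <= 8.
Then branch requires 2*d + t <= 8; else branch requires 2*d + t <= 8.
Before the if: 2*d + t <= 8
Then branch requires (2*t >= -8 or 2*d < 7) and cnt + 2*d <= 6; else branch requires 2*d + t <= 8.
Before the if: (cnt >= -11 -> ((2*t >= -8 or 2*d < 7) and cnt + 2*d <= 6)) and ((not (cnt >= -11)) -> 2*d + t <= 8)
The weakest precondition is (cnt >= -11 -> ((2*t >= -8 or 2*d < 7) and cnt + 2*d <= 6)) and ((not (cnt >= -11)) -> 2*d + t <= 8).
Check whether (cnt >= -11 -> ((2*t >= -8 or 2*d < 7) and cnt + 2*d <= 6)) and ((not (cnt >= -11)) -> 2*d + t <= 6) implies it.
Every state satisfying the precondition satisfies the weakest precondition: the implication holds.
Answer: valid


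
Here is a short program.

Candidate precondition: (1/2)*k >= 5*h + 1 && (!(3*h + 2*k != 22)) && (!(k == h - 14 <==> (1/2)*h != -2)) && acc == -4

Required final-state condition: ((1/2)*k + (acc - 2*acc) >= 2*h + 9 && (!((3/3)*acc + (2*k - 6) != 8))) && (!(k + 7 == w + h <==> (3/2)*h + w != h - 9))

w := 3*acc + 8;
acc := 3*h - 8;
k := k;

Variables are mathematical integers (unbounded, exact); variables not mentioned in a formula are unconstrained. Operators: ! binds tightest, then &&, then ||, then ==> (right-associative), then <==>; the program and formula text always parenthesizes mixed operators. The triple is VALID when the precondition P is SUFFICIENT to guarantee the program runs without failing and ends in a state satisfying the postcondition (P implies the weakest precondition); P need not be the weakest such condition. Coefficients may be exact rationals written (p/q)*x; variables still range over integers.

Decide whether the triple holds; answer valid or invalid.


Working backward. After the program, the postcondition ((1/2)*k + (acc - 2*acc) >= 2*h + 9 && (!((3/3)*acc + (2*k - 6) != 8))) && (!(k + 7 == w + h <==> (3/2)*h + w != h - 9)) must hold; in canonical form it is (1/2)*k >= acc + 2*h + 9 && (!(acc + 2*k != 14)) && (!(k == h + w - 7 <==> (1/2)*h + w != -9)).
Before k := k: (1/2)*k >= acc + 2*h + 9 && (!(acc + 2*k != 14)) && (!(k == h + w - 7 <==> (1/2)*h + w != -9))
Before acc := 3*h - 8: (1/2)*k >= 5*h + 1 && (!(3*h + 2*k != 22)) && (!(k == h + w - 7 <==> (1/2)*h + w != -9))
Before w := 3*acc + 8: (1/2)*k >= 5*h + 1 && (!(3*h + 2*k != 22)) && (!(k == 3*acc + h + 1 <==> 3*acc + (1/2)*h != -17))
The weakest precondition is (1/2)*k >= 5*h + 1 && (!(3*h + 2*k != 22)) && (!(k == 3*acc + h + 1 <==> 3*acc + (1/2)*h != -17)).
Check whether (1/2)*k >= 5*h + 1 && (!(3*h + 2*k != 22)) && (!(k == h - 14 <==> (1/2)*h != -2)) && acc == -4 implies it.
Countermodel: at the initial state acc = -4, h = -10, k = 26, the precondition holds but the weakest precondition fails.
Answer: invalid


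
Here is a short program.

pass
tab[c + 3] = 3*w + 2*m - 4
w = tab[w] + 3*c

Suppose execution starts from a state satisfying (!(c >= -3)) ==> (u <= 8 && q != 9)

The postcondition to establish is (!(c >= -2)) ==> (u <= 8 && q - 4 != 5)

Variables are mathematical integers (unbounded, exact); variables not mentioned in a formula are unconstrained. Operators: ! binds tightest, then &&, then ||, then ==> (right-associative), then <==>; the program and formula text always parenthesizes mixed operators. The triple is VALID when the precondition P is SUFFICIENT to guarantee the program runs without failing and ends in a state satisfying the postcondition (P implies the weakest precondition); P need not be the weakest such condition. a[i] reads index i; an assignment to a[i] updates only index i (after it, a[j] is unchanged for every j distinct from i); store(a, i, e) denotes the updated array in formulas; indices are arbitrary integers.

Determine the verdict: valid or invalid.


Working backward. After the program, the postcondition (!(c >= -2)) ==> (u <= 8 && q - 4 != 5) must hold; in canonical form it is (!(c >= -2)) ==> (u <= 8 && q != 9).
Before w := tab[w] + 3*c: (!(c >= -2)) ==> (u <= 8 && q != 9)
Before tab[c + 3] := 3*w + 2*m - 4: (!(c >= -2)) ==> (u <= 8 && q != 9)
Before skip: (!(c >= -2)) ==> (u <= 8 && q != 9)
The weakest precondition is (!(c >= -2)) ==> (u <= 8 && q != 9).
Check whether (!(c >= -3)) ==> (u <= 8 && q != 9) implies it.
Countermodel: at the initial state c = -3, q = 9, u = 0, the precondition holds but the weakest precondition fails.
Answer: invalid


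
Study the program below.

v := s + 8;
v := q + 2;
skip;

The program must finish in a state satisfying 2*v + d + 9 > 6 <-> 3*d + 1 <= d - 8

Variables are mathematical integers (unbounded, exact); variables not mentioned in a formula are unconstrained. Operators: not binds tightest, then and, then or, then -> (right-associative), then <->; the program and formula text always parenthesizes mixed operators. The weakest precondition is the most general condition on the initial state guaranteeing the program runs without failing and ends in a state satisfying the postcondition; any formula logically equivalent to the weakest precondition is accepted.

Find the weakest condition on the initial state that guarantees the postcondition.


Working backward. After the program, the postcondition 2*v + d + 9 > 6 <-> 3*d + 1 <= d - 8 must hold; in canonical form it is d + 2*v > -3 <-> 2*d <= -9.
Before skip: d + 2*v > -3 <-> 2*d <= -9
Before v := q + 2: d + 2*q > -7 <-> 2*d <= -9
Before v := s + 8: d + 2*q > -7 <-> 2*d <= -9
Answer: WP = d + 2*q > -7 <-> 2*d <= -9


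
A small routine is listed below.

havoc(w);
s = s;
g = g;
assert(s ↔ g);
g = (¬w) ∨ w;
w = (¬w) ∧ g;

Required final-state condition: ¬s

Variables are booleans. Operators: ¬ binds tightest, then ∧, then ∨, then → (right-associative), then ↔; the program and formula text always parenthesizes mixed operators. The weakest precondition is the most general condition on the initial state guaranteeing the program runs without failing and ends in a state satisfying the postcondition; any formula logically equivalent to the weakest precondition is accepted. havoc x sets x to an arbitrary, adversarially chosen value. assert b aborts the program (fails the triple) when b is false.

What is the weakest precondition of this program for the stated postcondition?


Working backward. After the program, ¬s must hold.
Before w := (¬w) ∧ g: ¬s
Before g := (¬w) ∨ w: ¬s
Before assert s ↔ g: (s ↔ g) ∧ (¬s)
Before g := g: (s ↔ g) ∧ (¬s)
Before s := s: (s ↔ g) ∧ (¬s)
Before havoc w: (s ↔ g) ∧ (¬s)
Answer: WP = (s ↔ g) ∧ (¬s)


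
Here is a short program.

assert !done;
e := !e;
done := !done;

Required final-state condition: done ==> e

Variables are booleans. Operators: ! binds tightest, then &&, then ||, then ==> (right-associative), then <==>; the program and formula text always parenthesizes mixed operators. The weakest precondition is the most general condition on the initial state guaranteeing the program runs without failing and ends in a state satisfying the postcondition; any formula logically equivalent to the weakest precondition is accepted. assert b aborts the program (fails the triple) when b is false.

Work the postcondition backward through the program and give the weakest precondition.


Working backward. After the program, done ==> e must hold.
Before done := !done: (!done) ==> e
Before e := !e: (!done) ==> (!e)
Before assert !done: (!done) && ((!done) ==> (!e))
Answer: WP = (!done) && ((!done) ==> (!e))


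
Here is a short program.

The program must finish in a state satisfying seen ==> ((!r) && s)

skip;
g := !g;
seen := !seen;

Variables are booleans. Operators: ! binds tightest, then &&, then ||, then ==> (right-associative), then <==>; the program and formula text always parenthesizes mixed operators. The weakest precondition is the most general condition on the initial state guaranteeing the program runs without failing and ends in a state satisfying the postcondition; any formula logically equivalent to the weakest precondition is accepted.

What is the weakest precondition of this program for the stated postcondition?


Working backward. After the program, seen ==> ((!r) && s) must hold.
Before seen := !seen: (!seen) ==> ((!r) && s)
Before g := !g: (!seen) ==> ((!r) && s)
Before skip: (!seen) ==> ((!r) && s)
Answer: WP = (!seen) ==> ((!r) && s)


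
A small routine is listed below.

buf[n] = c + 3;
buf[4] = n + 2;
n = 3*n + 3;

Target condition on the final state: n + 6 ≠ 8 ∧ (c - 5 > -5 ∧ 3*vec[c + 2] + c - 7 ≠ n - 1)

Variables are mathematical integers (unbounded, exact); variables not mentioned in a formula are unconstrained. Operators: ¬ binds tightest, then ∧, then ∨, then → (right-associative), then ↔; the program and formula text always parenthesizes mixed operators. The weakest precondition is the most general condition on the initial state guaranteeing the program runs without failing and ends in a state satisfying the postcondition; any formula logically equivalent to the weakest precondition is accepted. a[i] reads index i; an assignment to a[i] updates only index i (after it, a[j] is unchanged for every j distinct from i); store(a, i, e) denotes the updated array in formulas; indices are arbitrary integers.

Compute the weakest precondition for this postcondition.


Working backward. After the program, the postcondition n + 6 ≠ 8 ∧ (c - 5 > -5 ∧ 3*vec[c + 2] + c - 7 ≠ n - 1) must hold; in canonical form it is n ≠ 2 ∧ c > 0 ∧ 3*vec[c + 2] + c ≠ n + 6.
Before n := 3*n + 3: 3*n ≠ -1 ∧ c > 0 ∧ 3*vec[c + 2] + c ≠ 3*n + 9
Before buf[4] := n + 2: 3*n ≠ -1 ∧ c > 0 ∧ 3*vec[c + 2] + c ≠ 3*n + 9
Before buf[n] := c + 3: 3*n ≠ -1 ∧ c > 0 ∧ 3*vec[c + 2] + c ≠ 3*n + 9
Answer: WP = 3*n ≠ -1 ∧ c > 0 ∧ 3*vec[c + 2] + c ≠ 3*n + 9
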